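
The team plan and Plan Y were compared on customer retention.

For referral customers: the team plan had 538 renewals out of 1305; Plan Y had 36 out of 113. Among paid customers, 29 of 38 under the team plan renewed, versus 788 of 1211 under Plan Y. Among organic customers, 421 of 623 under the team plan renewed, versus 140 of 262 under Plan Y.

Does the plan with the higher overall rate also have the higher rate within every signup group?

No

Referral: the team plan 538/1305 = 41.2%, Plan Y 36/113 = 31.9% → the team plan
Paid: the team plan 29/38 = 76.3%, Plan Y 788/1211 = 65.1% → the team plan
Organic: the team plan 421/623 = 67.6%, Plan Y 140/262 = 53.4% → the team plan
Overall: the team plan 988/1966 = 50.3%, Plan Y 964/1586 = 60.8% → Plan Y
The team plan wins each signup group but Plan Y wins overall — the comparison reverses. The team plan's customers skew toward referral, which has a lower base rate.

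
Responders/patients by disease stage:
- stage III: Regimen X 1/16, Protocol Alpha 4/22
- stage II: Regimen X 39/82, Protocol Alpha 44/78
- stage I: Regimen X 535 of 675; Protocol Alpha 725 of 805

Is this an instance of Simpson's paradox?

No

Stage III: Regimen X 1/16 = 6.2%, Protocol Alpha 4/22 = 18.2% → Protocol Alpha
Stage II: Regimen X 39/82 = 47.6%, Protocol Alpha 44/78 = 56.4% → Protocol Alpha
Stage I: Regimen X 535/675 = 79.3%, Protocol Alpha 725/805 = 90.1% → Protocol Alpha
Overall: Regimen X 575/773 = 74.4%, Protocol Alpha 773/905 = 85.4% → Protocol Alpha
Protocol Alpha wins overall and in every disease group — no reversal.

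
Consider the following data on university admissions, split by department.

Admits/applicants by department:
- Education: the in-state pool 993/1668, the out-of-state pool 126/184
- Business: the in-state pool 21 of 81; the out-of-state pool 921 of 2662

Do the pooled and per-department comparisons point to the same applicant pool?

Education: the in-state pool 993/1668 = 59.5%, the out-of-state pool 126/184 = 68.5% → the out-of-state pool
Business: the in-state pool 21/81 = 25.9%, the out-of-state pool 921/2662 = 34.6% → the out-of-state pool
Overall: the in-state pool 1014/1749 = 58.0%, the out-of-state pool 1047/2846 = 36.8% → the in-state pool
The out-of-state pool wins each department group but the in-state pool wins overall — the comparison reverses. The out-of-state pool's applicants skew toward Business, which has a lower base rate.

No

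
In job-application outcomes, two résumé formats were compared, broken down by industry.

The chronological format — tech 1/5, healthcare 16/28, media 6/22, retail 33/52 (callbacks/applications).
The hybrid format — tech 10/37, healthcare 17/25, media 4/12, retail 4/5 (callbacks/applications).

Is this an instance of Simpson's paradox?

Yes

Tech: the chronological format 1/5 = 20.0%, the hybrid format 10/37 = 27.0% → the hybrid format
Healthcare: the chronological format 16/28 = 57.1%, the hybrid format 17/25 = 68.0% → the hybrid format
Media: the chronological format 6/22 = 27.3%, the hybrid format 4/12 = 33.3% → the hybrid format
Retail: the chronological format 33/52 = 63.5%, the hybrid format 4/5 = 80.0% → the hybrid format
Overall: the chronological format 56/107 = 52.3%, the hybrid format 35/79 = 44.3% → the chronological format
The hybrid format wins each industry group but the chronological format wins overall — the comparison reverses. The hybrid format's applications skew toward tech, which has a lower base rate.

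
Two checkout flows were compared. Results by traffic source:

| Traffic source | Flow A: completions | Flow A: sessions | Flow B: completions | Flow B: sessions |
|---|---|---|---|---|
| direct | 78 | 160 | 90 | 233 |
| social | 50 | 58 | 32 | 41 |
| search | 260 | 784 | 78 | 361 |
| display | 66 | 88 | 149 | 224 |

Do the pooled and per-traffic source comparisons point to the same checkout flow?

Yes

Direct: Flow A 78/160 = 48.8%, Flow B 90/233 = 38.6% → Flow A
Social: Flow A 50/58 = 86.2%, Flow B 32/41 = 78.0% → Flow A
Search: Flow A 260/784 = 33.2%, Flow B 78/361 = 21.6% → Flow A
Display: Flow A 66/88 = 75.0%, Flow B 149/224 = 66.5% → Flow A
Overall: Flow A 454/1090 = 41.7%, Flow B 349/859 = 40.6% → Flow A
Flow A wins overall and in every traffic group — no reversal.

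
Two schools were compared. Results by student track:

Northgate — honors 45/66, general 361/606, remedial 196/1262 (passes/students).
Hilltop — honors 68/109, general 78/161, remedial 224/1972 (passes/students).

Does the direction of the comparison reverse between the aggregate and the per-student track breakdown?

Honors: Northgate 45/66 = 68.2%, Hilltop 68/109 = 62.4% → Northgate
General: Northgate 361/606 = 59.6%, Hilltop 78/161 = 48.4% → Northgate
Remedial: Northgate 196/1262 = 15.5%, Hilltop 224/1972 = 11.4% → Northgate
Overall: Northgate 602/1934 = 31.1%, Hilltop 370/2242 = 16.5% → Northgate
Northgate wins overall and in every student group — no reversal.

No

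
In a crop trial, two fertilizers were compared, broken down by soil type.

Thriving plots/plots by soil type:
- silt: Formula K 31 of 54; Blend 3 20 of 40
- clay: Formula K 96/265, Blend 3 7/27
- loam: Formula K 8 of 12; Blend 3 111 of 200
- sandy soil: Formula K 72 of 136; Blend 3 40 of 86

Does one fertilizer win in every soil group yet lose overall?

Silt: Formula K 31/54 = 57.4%, Blend 3 20/40 = 50.0% → Formula K
Clay: Formula K 96/265 = 36.2%, Blend 3 7/27 = 25.9% → Formula K
Loam: Formula K 8/12 = 66.7%, Blend 3 111/200 = 55.5% → Formula K
Sandy soil: Formula K 72/136 = 52.9%, Blend 3 40/86 = 46.5% → Formula K
Overall: Formula K 207/467 = 44.3%, Blend 3 178/353 = 50.4% → Blend 3
Formula K wins each soil group but Blend 3 wins overall — the comparison reverses. Formula K's plots skew toward clay, which has a lower base rate.

Yes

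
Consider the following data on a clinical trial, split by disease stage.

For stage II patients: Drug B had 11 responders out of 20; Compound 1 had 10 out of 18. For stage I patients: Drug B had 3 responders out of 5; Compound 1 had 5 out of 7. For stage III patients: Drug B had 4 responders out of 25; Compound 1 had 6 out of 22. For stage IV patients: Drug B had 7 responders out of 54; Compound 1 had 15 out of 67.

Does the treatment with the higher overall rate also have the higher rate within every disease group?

Yes

Stage II: Drug B 11/20 = 55.0%, Compound 1 10/18 = 55.6% → Compound 1
Stage I: Drug B 3/5 = 60.0%, Compound 1 5/7 = 71.4% → Compound 1
Stage III: Drug B 4/25 = 16.0%, Compound 1 6/22 = 27.3% → Compound 1
Stage IV: Drug B 7/54 = 13.0%, Compound 1 15/67 = 22.4% → Compound 1
Overall: Drug B 25/104 = 24.0%, Compound 1 36/114 = 31.6% → Compound 1
Compound 1 wins overall and in every disease group — no reversal.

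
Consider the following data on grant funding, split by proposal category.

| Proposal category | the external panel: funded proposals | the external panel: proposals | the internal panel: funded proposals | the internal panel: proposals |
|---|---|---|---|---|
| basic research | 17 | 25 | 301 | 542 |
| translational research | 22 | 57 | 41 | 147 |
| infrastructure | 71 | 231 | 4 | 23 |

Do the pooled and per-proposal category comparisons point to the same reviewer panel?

Basic research: the external panel 17/25 = 68.0%, the internal panel 301/542 = 55.5% → the external panel
Translational research: the external panel 22/57 = 38.6%, the internal panel 41/147 = 27.9% → the external panel
Infrastructure: the external panel 71/231 = 30.7%, the internal panel 4/23 = 17.4% → the external panel
Overall: the external panel 110/313 = 35.1%, the internal panel 346/712 = 48.6% → the internal panel
The external panel wins each proposal group but the internal panel wins overall — the comparison reverses. The external panel's proposals skew toward infrastructure, which has a lower base rate.

No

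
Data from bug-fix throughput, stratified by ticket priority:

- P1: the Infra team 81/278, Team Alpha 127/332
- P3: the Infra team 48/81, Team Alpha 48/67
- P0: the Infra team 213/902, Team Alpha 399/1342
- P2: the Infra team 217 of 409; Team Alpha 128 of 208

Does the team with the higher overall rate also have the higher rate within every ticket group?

P1: the Infra team 81/278 = 29.1%, Team Alpha 127/332 = 38.3% → Team Alpha
P3: the Infra team 48/81 = 59.3%, Team Alpha 48/67 = 71.6% → Team Alpha
P0: the Infra team 213/902 = 23.6%, Team Alpha 399/1342 = 29.7% → Team Alpha
P2: the Infra team 217/409 = 53.1%, Team Alpha 128/208 = 61.5% → Team Alpha
Overall: the Infra team 559/1670 = 33.5%, Team Alpha 702/1949 = 36.0% → Team Alpha
Team Alpha wins overall and in every ticket group — no reversal.

Yes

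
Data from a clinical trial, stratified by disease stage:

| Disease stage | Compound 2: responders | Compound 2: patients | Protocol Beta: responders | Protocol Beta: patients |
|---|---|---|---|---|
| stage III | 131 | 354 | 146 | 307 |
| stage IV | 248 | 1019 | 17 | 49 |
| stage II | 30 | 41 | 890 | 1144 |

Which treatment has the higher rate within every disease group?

Protocol Beta

Stage III: Compound 2 131/354 = 37.0%, Protocol Beta 146/307 = 47.6% → Protocol Beta
Stage IV: Compound 2 248/1019 = 24.3%, Protocol Beta 17/49 = 34.7% → Protocol Beta
Stage II: Compound 2 30/41 = 73.2%, Protocol Beta 890/1144 = 77.8% → Protocol Beta
Protocol Beta has the higher rate in all 3 groups.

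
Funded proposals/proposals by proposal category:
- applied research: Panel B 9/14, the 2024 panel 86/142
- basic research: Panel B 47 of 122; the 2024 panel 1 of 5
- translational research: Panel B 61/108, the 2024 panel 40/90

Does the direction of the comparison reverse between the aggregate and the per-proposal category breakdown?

Yes

Applied research: Panel B 9/14 = 64.3%, the 2024 panel 86/142 = 60.6% → Panel B
Basic research: Panel B 47/122 = 38.5%, the 2024 panel 1/5 = 20.0% → Panel B
Translational research: Panel B 61/108 = 56.5%, the 2024 panel 40/90 = 44.4% → Panel B
Overall: Panel B 117/244 = 48.0%, the 2024 panel 127/237 = 53.6% → the 2024 panel
Panel B wins each proposal group but the 2024 panel wins overall — the comparison reverses. Panel B's proposals skew toward basic research, which has a lower base rate.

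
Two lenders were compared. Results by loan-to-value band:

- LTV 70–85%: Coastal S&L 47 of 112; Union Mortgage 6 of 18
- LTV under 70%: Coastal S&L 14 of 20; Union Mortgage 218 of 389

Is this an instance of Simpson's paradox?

LTV 70–85%: Coastal S&L 47/112 = 42.0%, Union Mortgage 6/18 = 33.3% → Coastal S&L
LTV under 70%: Coastal S&L 14/20 = 70.0%, Union Mortgage 218/389 = 56.0% → Coastal S&L
Overall: Coastal S&L 61/132 = 46.2%, Union Mortgage 224/407 = 55.0% → Union Mortgage
Coastal S&L wins each loan-to-value group but Union Mortgage wins overall — the comparison reverses. Coastal S&L's loans skew toward LTV 70–85%, which has a lower base rate.

Yes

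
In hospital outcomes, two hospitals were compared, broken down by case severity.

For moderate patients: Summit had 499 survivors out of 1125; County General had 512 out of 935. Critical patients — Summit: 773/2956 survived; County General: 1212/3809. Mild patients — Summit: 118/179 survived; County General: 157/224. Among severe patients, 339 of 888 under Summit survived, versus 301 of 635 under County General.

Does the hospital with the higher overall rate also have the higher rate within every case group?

Yes

Moderate: Summit 499/1125 = 44.4%, County General 512/935 = 54.8% → County General
Critical: Summit 773/2956 = 26.2%, County General 1212/3809 = 31.8% → County General
Mild: Summit 118/179 = 65.9%, County General 157/224 = 70.1% → County General
Severe: Summit 339/888 = 38.2%, County General 301/635 = 47.4% → County General
Overall: Summit 1729/5148 = 33.6%, County General 2182/5603 = 38.9% → County General
County General wins overall and in every case group — no reversal.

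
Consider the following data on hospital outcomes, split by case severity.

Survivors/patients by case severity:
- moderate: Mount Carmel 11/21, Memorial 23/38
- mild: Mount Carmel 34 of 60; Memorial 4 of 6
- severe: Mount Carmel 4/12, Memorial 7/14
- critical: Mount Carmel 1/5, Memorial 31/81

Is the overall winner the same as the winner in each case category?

Moderate: Mount Carmel 11/21 = 52.4%, Memorial 23/38 = 60.5% → Memorial
Mild: Mount Carmel 34/60 = 56.7%, Memorial 4/6 = 66.7% → Memorial
Severe: Mount Carmel 4/12 = 33.3%, Memorial 7/14 = 50.0% → Memorial
Critical: Mount Carmel 1/5 = 20.0%, Memorial 31/81 = 38.3% → Memorial
Overall: Mount Carmel 50/98 = 51.0%, Memorial 65/139 = 46.8% → Mount Carmel
Memorial wins each case group but Mount Carmel wins overall — the comparison reverses. Memorial's patients skew toward critical, which has a lower base rate.

No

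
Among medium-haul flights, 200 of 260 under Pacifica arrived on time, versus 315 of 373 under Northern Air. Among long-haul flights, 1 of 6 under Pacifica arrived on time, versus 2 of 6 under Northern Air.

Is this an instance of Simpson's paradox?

No

Medium-haul: Pacifica 200/260 = 76.9%, Northern Air 315/373 = 84.5% → Northern Air
Long-haul: Pacifica 1/6 = 16.7%, Northern Air 2/6 = 33.3% → Northern Air
Overall: Pacifica 201/266 = 75.6%, Northern Air 317/379 = 83.6% → Northern Air
Northern Air wins overall and in every route group — no reversal.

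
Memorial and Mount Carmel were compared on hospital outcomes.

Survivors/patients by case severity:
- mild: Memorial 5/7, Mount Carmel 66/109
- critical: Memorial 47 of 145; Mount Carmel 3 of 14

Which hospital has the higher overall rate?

Mount Carmel

Mild: Memorial 5/7 = 71.4%, Mount Carmel 66/109 = 60.6% → Memorial
Critical: Memorial 47/145 = 32.4%, Mount Carmel 3/14 = 21.4% → Memorial
Overall: Memorial 52/152 = 34.2%, Mount Carmel 69/123 = 56.1% → Mount Carmel
(Memorial wins every case group but Mount Carmel wins overall — Memorial's patients skew toward the low-rate critical group.)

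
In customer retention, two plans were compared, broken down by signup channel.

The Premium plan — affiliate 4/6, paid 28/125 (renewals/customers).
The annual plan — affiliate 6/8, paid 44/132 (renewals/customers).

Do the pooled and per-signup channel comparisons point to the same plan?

Affiliate: the Premium plan 4/6 = 66.7%, the annual plan 6/8 = 75.0% → the annual plan
Paid: the Premium plan 28/125 = 22.4%, the annual plan 44/132 = 33.3% → the annual plan
Overall: the Premium plan 32/131 = 24.4%, the annual plan 50/140 = 35.7% → the annual plan
The annual plan wins overall and in every signup group — no reversal.

Yes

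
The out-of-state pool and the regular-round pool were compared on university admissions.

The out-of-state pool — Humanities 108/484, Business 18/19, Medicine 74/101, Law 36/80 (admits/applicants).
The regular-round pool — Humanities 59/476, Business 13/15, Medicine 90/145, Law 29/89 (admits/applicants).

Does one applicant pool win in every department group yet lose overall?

No

Humanities: the out-of-state pool 108/484 = 22.3%, the regular-round pool 59/476 = 12.4% → the out-of-state pool
Business: the out-of-state pool 18/19 = 94.7%, the regular-round pool 13/15 = 86.7% → the out-of-state pool
Medicine: the out-of-state pool 74/101 = 73.3%, the regular-round pool 90/145 = 62.1% → the out-of-state pool
Law: the out-of-state pool 36/80 = 45.0%, the regular-round pool 29/89 = 32.6% → the out-of-state pool
Overall: the out-of-state pool 236/684 = 34.5%, the regular-round pool 191/725 = 26.3% → the out-of-state pool
The out-of-state pool wins overall and in every department group — no reversal.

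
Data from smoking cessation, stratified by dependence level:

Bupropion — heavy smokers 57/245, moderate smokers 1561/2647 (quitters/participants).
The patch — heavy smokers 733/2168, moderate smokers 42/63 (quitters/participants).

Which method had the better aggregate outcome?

Heavy smokers: bupropion 57/245 = 23.3%, the patch 733/2168 = 33.8% → the patch
Moderate smokers: bupropion 1561/2647 = 59.0%, the patch 42/63 = 66.7% → the patch
Overall: bupropion 1618/2892 = 55.9%, the patch 775/2231 = 34.7% → bupropion
(The patch wins every dependence group but bupropion wins overall — the patch's participants skew toward the low-rate heavy smokers group.)

bupropion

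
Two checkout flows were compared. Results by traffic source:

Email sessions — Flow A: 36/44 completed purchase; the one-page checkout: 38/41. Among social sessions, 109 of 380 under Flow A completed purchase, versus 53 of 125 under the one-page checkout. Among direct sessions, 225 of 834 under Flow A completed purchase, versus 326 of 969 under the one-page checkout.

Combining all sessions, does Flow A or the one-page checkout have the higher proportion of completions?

Email: Flow A 36/44 = 81.8%, the one-page checkout 38/41 = 92.7% → the one-page checkout
Social: Flow A 109/380 = 28.7%, the one-page checkout 53/125 = 42.4% → the one-page checkout
Direct: Flow A 225/834 = 27.0%, the one-page checkout 326/969 = 33.6% → the one-page checkout
Overall: Flow A 370/1258 = 29.4%, the one-page checkout 417/1135 = 36.7% → the one-page checkout

the one-page checkout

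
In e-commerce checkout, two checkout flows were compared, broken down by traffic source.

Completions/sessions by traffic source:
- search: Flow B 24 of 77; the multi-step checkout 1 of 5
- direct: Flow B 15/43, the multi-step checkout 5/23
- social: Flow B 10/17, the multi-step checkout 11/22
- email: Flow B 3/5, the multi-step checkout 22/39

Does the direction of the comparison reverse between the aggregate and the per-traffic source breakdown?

Search: Flow B 24/77 = 31.2%, the multi-step checkout 1/5 = 20.0% → Flow B
Direct: Flow B 15/43 = 34.9%, the multi-step checkout 5/23 = 21.7% → Flow B
Social: Flow B 10/17 = 58.8%, the multi-step checkout 11/22 = 50.0% → Flow B
Email: Flow B 3/5 = 60.0%, the multi-step checkout 22/39 = 56.4% → Flow B
Overall: Flow B 52/142 = 36.6%, the multi-step checkout 39/89 = 43.8% → the multi-step checkout
Flow B wins each traffic group but the multi-step checkout wins overall — the comparison reverses. Flow B's sessions skew toward search, which has a lower base rate.

Yes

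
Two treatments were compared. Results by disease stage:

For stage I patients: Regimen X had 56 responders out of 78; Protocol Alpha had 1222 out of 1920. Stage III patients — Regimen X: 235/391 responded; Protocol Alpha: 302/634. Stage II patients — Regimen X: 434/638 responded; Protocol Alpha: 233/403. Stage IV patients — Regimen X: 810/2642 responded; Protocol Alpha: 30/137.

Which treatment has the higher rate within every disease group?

Regimen X

Stage I: Regimen X 56/78 = 71.8%, Protocol Alpha 1222/1920 = 63.6% → Regimen X
Stage III: Regimen X 235/391 = 60.1%, Protocol Alpha 302/634 = 47.6% → Regimen X
Stage II: Regimen X 434/638 = 68.0%, Protocol Alpha 233/403 = 57.8% → Regimen X
Stage IV: Regimen X 810/2642 = 30.7%, Protocol Alpha 30/137 = 21.9% → Regimen X
Regimen X has the higher rate in all 4 groups.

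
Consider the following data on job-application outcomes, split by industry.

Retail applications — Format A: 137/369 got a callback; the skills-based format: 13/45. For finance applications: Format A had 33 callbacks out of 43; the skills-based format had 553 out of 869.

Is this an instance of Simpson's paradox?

Retail: Format A 137/369 = 37.1%, the skills-based format 13/45 = 28.9% → Format A
Finance: Format A 33/43 = 76.7%, the skills-based format 553/869 = 63.6% → Format A
Overall: Format A 170/412 = 41.3%, the skills-based format 566/914 = 61.9% → the skills-based format
Format A wins each industry group but the skills-based format wins overall — the comparison reverses. Format A's applications skew toward retail, which has a lower base rate.

Yes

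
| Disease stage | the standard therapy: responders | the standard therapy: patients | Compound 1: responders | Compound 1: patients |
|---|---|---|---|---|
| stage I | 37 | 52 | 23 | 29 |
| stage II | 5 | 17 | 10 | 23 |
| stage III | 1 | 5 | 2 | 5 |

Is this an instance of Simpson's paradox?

Stage I: the standard therapy 37/52 = 71.2%, Compound 1 23/29 = 79.3% → Compound 1
Stage II: the standard therapy 5/17 = 29.4%, Compound 1 10/23 = 43.5% → Compound 1
Stage III: the standard therapy 1/5 = 20.0%, Compound 1 2/5 = 40.0% → Compound 1
Overall: the standard therapy 43/74 = 58.1%, Compound 1 35/57 = 61.4% → Compound 1
Compound 1 wins overall and in every disease group — no reversal.

No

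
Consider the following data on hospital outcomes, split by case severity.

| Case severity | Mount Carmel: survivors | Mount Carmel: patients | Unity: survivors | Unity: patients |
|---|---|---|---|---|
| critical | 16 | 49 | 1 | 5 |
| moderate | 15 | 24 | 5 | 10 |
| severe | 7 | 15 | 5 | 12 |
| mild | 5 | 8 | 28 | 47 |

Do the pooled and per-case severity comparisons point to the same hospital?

Critical: Mount Carmel 16/49 = 32.7%, Unity 1/5 = 20.0% → Mount Carmel
Moderate: Mount Carmel 15/24 = 62.5%, Unity 5/10 = 50.0% → Mount Carmel
Severe: Mount Carmel 7/15 = 46.7%, Unity 5/12 = 41.7% → Mount Carmel
Mild: Mount Carmel 5/8 = 62.5%, Unity 28/47 = 59.6% → Mount Carmel
Overall: Mount Carmel 43/96 = 44.8%, Unity 39/74 = 52.7% → Unity
Mount Carmel wins each case group but Unity wins overall — the comparison reverses. Mount Carmel's patients skew toward critical, which has a lower base rate.

No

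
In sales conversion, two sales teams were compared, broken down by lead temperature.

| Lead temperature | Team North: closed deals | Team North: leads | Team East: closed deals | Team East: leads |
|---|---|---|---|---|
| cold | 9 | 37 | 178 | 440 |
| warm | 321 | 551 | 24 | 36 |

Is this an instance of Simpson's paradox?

Yes

Cold: Team North 9/37 = 24.3%, Team East 178/440 = 40.5% → Team East
Warm: Team North 321/551 = 58.3%, Team East 24/36 = 66.7% → Team East
Overall: Team North 330/588 = 56.1%, Team East 202/476 = 42.4% → Team North
Team East wins each lead group but Team North wins overall — the comparison reverses. Team East's leads skew toward cold, which has a lower base rate.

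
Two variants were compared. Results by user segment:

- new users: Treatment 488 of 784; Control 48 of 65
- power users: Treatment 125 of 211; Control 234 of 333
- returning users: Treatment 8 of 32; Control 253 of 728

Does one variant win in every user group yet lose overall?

New users: Treatment 488/784 = 62.2%, Control 48/65 = 73.8% → Control
Power users: Treatment 125/211 = 59.2%, Control 234/333 = 70.3% → Control
Returning users: Treatment 8/32 = 25.0%, Control 253/728 = 34.8% → Control
Overall: Treatment 621/1027 = 60.5%, Control 535/1126 = 47.5% → Treatment
Control wins each user group but Treatment wins overall — the comparison reverses. Control's views skew toward returning users, which has a lower base rate.

Yes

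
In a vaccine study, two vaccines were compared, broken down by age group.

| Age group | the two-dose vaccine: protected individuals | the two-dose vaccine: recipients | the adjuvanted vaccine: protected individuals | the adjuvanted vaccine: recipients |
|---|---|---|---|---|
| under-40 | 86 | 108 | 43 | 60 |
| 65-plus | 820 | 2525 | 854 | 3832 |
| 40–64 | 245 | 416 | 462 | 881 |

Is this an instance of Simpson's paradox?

Under-40: the two-dose vaccine 86/108 = 79.6%, the adjuvanted vaccine 43/60 = 71.7% → the two-dose vaccine
65-plus: the two-dose vaccine 820/2525 = 32.5%, the adjuvanted vaccine 854/3832 = 22.3% → the two-dose vaccine
40–64: the two-dose vaccine 245/416 = 58.9%, the adjuvanted vaccine 462/881 = 52.4% → the two-dose vaccine
Overall: the two-dose vaccine 1151/3049 = 37.8%, the adjuvanted vaccine 1359/4773 = 28.5% → the two-dose vaccine
The two-dose vaccine wins overall and in every age group — no reversal.

No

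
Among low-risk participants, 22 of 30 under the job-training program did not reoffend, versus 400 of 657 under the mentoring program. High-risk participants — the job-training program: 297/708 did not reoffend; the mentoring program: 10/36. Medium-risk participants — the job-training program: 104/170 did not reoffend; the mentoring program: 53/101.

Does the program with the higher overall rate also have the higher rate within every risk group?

No

Low-risk: the job-training program 22/30 = 73.3%, the mentoring program 400/657 = 60.9% → the job-training program
High-risk: the job-training program 297/708 = 41.9%, the mentoring program 10/36 = 27.8% → the job-training program
Medium-risk: the job-training program 104/170 = 61.2%, the mentoring program 53/101 = 52.5% → the job-training program
Overall: the job-training program 423/908 = 46.6%, the mentoring program 463/794 = 58.3% → the mentoring program
The job-training program wins each risk group but the mentoring program wins overall — the comparison reverses. The job-training program's participants skew toward high-risk, which has a lower base rate.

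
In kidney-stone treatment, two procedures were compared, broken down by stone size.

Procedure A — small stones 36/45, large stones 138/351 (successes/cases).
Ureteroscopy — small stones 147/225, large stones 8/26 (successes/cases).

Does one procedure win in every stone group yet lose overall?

Yes

Small stones: Procedure A 36/45 = 80.0%, ureteroscopy 147/225 = 65.3% → Procedure A
Large stones: Procedure A 138/351 = 39.3%, ureteroscopy 8/26 = 30.8% → Procedure A
Overall: Procedure A 174/396 = 43.9%, ureteroscopy 155/251 = 61.8% → ureteroscopy
Procedure A wins each stone group but ureteroscopy wins overall — the comparison reverses. Procedure A's cases skew toward large stones, which has a lower base rate.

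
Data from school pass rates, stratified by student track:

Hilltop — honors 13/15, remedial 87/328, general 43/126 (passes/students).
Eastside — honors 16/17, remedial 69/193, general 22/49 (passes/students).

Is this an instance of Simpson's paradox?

No

Honors: Hilltop 13/15 = 86.7%, Eastside 16/17 = 94.1% → Eastside
Remedial: Hilltop 87/328 = 26.5%, Eastside 69/193 = 35.8% → Eastside
General: Hilltop 43/126 = 34.1%, Eastside 22/49 = 44.9% → Eastside
Overall: Hilltop 143/469 = 30.5%, Eastside 107/259 = 41.3% → Eastside
Eastside wins overall and in every student group — no reversal.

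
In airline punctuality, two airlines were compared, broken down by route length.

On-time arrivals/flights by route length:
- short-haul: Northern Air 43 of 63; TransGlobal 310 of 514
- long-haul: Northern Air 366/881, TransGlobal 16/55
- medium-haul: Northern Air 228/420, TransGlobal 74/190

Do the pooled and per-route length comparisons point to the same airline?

Short-haul: Northern Air 43/63 = 68.3%, TransGlobal 310/514 = 60.3% → Northern Air
Long-haul: Northern Air 366/881 = 41.5%, TransGlobal 16/55 = 29.1% → Northern Air
Medium-haul: Northern Air 228/420 = 54.3%, TransGlobal 74/190 = 38.9% → Northern Air
Overall: Northern Air 637/1364 = 46.7%, TransGlobal 400/759 = 52.7% → TransGlobal
Northern Air wins each route group but TransGlobal wins overall — the comparison reverses. Northern Air's flights skew toward long-haul, which has a lower base rate.

No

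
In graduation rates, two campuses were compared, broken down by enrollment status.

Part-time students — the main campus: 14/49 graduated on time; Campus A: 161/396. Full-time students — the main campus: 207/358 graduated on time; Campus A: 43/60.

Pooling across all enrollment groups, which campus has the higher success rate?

Part-time: the main campus 14/49 = 28.6%, Campus A 161/396 = 40.7% → Campus A
Full-time: the main campus 207/358 = 57.8%, Campus A 43/60 = 71.7% → Campus A
Overall: the main campus 221/407 = 54.3%, Campus A 204/456 = 44.7% → the main campus
(Campus A wins every enrollment group but the main campus wins overall — Campus A's students skew toward the low-rate part-time group.)

the main campus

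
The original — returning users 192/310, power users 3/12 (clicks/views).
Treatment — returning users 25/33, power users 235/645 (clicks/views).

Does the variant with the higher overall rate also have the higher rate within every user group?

No

Returning users: the original 192/310 = 61.9%, Treatment 25/33 = 75.8% → Treatment
Power users: the original 3/12 = 25.0%, Treatment 235/645 = 36.4% → Treatment
Overall: the original 195/322 = 60.6%, Treatment 260/678 = 38.3% → the original
Treatment wins each user group but the original wins overall — the comparison reverses. Treatment's views skew toward power users, which has a lower base rate.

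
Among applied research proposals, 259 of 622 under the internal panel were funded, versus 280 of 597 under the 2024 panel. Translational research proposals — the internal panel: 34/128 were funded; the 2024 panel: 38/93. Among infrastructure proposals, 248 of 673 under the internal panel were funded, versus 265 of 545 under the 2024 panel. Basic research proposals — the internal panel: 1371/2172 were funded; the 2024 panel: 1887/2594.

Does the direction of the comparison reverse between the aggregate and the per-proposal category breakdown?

Applied research: the internal panel 259/622 = 41.6%, the 2024 panel 280/597 = 46.9% → the 2024 panel
Translational research: the internal panel 34/128 = 26.6%, the 2024 panel 38/93 = 40.9% → the 2024 panel
Infrastructure: the internal panel 248/673 = 36.8%, the 2024 panel 265/545 = 48.6% → the 2024 panel
Basic research: the internal panel 1371/2172 = 63.1%, the 2024 panel 1887/2594 = 72.7% → the 2024 panel
Overall: the internal panel 1912/3595 = 53.2%, the 2024 panel 2470/3829 = 64.5% → the 2024 panel
The 2024 panel wins overall and in every proposal group — no reversal.

No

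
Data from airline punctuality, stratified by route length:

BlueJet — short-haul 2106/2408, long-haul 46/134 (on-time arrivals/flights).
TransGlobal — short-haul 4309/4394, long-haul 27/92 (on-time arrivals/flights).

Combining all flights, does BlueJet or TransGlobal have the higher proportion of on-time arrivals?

TransGlobal

Short-haul: BlueJet 2106/2408 = 87.5%, TransGlobal 4309/4394 = 98.1% → TransGlobal
Long-haul: BlueJet 46/134 = 34.3%, TransGlobal 27/92 = 29.3% → BlueJet
Overall: BlueJet 2152/2542 = 84.7%, TransGlobal 4336/4486 = 96.7% → TransGlobal
(Neither sweeps every route group, but TransGlobal has the higher pooled rate.)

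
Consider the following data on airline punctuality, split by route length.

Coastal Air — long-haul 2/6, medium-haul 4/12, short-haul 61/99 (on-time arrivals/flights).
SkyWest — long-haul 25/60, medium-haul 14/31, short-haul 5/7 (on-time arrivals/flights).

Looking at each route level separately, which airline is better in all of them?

Long-haul: Coastal Air 2/6 = 33.3%, SkyWest 25/60 = 41.7% → SkyWest
Medium-haul: Coastal Air 4/12 = 33.3%, SkyWest 14/31 = 45.2% → SkyWest
Short-haul: Coastal Air 61/99 = 61.6%, SkyWest 5/7 = 71.4% → SkyWest
SkyWest has the higher rate in all 3 groups.

SkyWest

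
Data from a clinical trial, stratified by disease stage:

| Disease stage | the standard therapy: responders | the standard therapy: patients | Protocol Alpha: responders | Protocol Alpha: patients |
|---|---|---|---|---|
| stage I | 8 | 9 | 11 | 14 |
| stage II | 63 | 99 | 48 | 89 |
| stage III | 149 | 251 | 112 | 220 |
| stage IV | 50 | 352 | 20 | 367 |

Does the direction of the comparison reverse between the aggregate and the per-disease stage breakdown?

No

Stage I: the standard therapy 8/9 = 88.9%, Protocol Alpha 11/14 = 78.6% → the standard therapy
Stage II: the standard therapy 63/99 = 63.6%, Protocol Alpha 48/89 = 53.9% → the standard therapy
Stage III: the standard therapy 149/251 = 59.4%, Protocol Alpha 112/220 = 50.9% → the standard therapy
Stage IV: the standard therapy 50/352 = 14.2%, Protocol Alpha 20/367 = 5.4% → the standard therapy
Overall: the standard therapy 270/711 = 38.0%, Protocol Alpha 191/690 = 27.7% → the standard therapy
The standard therapy wins overall and in every disease group — no reversal.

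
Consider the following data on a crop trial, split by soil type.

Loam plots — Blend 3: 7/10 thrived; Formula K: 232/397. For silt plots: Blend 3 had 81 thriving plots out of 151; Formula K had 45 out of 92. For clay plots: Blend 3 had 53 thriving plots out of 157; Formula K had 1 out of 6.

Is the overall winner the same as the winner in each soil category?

No

Loam: Blend 3 7/10 = 70.0%, Formula K 232/397 = 58.4% → Blend 3
Silt: Blend 3 81/151 = 53.6%, Formula K 45/92 = 48.9% → Blend 3
Clay: Blend 3 53/157 = 33.8%, Formula K 1/6 = 16.7% → Blend 3
Overall: Blend 3 141/318 = 44.3%, Formula K 278/495 = 56.2% → Formula K
Blend 3 wins each soil group but Formula K wins overall — the comparison reverses. Blend 3's plots skew toward clay, which has a lower base rate.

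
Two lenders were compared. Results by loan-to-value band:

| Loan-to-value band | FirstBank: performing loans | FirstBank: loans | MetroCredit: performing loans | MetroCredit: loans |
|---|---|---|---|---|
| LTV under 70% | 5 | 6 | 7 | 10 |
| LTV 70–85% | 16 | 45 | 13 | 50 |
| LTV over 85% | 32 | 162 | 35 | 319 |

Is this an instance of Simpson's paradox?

No

LTV under 70%: FirstBank 5/6 = 83.3%, MetroCredit 7/10 = 70.0% → FirstBank
LTV 70–85%: FirstBank 16/45 = 35.6%, MetroCredit 13/50 = 26.0% → FirstBank
LTV over 85%: FirstBank 32/162 = 19.8%, MetroCredit 35/319 = 11.0% → FirstBank
Overall: FirstBank 53/213 = 24.9%, MetroCredit 55/379 = 14.5% → FirstBank
FirstBank wins overall and in every loan-to-value group — no reversal.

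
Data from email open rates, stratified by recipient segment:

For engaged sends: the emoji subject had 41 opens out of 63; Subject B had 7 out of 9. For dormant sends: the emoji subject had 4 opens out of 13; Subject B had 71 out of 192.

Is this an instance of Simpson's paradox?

Yes

Engaged: the emoji subject 41/63 = 65.1%, Subject B 7/9 = 77.8% → Subject B
Dormant: the emoji subject 4/13 = 30.8%, Subject B 71/192 = 37.0% → Subject B
Overall: the emoji subject 45/76 = 59.2%, Subject B 78/201 = 38.8% → the emoji subject
Subject B wins each recipient group but the emoji subject wins overall — the comparison reverses. Subject B's sends skew toward dormant, which has a lower base rate.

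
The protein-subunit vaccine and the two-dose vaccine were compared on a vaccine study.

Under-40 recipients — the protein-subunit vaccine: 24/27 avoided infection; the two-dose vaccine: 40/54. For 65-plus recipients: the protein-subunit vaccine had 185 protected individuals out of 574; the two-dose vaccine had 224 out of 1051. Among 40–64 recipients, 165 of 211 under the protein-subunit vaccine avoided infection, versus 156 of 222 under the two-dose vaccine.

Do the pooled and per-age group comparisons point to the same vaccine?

Yes

Under-40: the protein-subunit vaccine 24/27 = 88.9%, the two-dose vaccine 40/54 = 74.1% → the protein-subunit vaccine
65-plus: the protein-subunit vaccine 185/574 = 32.2%, the two-dose vaccine 224/1051 = 21.3% → the protein-subunit vaccine
40–64: the protein-subunit vaccine 165/211 = 78.2%, the two-dose vaccine 156/222 = 70.3% → the protein-subunit vaccine
Overall: the protein-subunit vaccine 374/812 = 46.1%, the two-dose vaccine 420/1327 = 31.7% → the protein-subunit vaccine
The protein-subunit vaccine wins overall and in every age group — no reversal.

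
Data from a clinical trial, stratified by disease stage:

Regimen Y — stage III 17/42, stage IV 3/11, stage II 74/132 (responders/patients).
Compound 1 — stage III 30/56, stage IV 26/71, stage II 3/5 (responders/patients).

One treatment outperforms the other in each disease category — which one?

Stage III: Regimen Y 17/42 = 40.5%, Compound 1 30/56 = 53.6% → Compound 1
Stage IV: Regimen Y 3/11 = 27.3%, Compound 1 26/71 = 36.6% → Compound 1
Stage II: Regimen Y 74/132 = 56.1%, Compound 1 3/5 = 60.0% → Compound 1
Compound 1 has the higher rate in all 3 groups.

Compound 1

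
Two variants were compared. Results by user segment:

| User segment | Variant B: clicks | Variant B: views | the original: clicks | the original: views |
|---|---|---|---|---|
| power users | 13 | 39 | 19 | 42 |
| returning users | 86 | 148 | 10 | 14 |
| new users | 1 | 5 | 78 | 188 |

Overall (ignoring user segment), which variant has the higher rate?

Power users: Variant B 13/39 = 33.3%, the original 19/42 = 45.2% → the original
Returning users: Variant B 86/148 = 58.1%, the original 10/14 = 71.4% → the original
New users: Variant B 1/5 = 20.0%, the original 78/188 = 41.5% → the original
Overall: Variant B 100/192 = 52.1%, the original 107/244 = 43.9% → Variant B
(The original wins every user group but Variant B wins overall — the original's views skew toward the low-rate new users group.)

Variant B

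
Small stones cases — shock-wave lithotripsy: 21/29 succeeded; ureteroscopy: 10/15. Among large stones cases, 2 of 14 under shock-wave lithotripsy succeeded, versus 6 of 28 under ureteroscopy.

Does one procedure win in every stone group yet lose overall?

Small stones: shock-wave lithotripsy 21/29 = 72.4%, ureteroscopy 10/15 = 66.7% → shock-wave lithotripsy
Large stones: shock-wave lithotripsy 2/14 = 14.3%, ureteroscopy 6/28 = 21.4% → ureteroscopy
Overall: shock-wave lithotripsy 23/43 = 53.5%, ureteroscopy 16/43 = 37.2% → shock-wave lithotripsy
Neither sweeps: shock-wave lithotripsy wins 1 of 2 groups, ureteroscopy wins 1. Shock-wave lithotripsy wins overall but not every group — no Simpson reversal.

No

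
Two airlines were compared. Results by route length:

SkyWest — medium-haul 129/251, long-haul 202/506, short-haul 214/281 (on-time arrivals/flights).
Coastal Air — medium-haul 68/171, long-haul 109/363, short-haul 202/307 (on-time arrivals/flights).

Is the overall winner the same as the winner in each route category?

Yes

Medium-haul: SkyWest 129/251 = 51.4%, Coastal Air 68/171 = 39.8% → SkyWest
Long-haul: SkyWest 202/506 = 39.9%, Coastal Air 109/363 = 30.0% → SkyWest
Short-haul: SkyWest 214/281 = 76.2%, Coastal Air 202/307 = 65.8% → SkyWest
Overall: SkyWest 545/1038 = 52.5%, Coastal Air 379/841 = 45.1% → SkyWest
SkyWest wins overall and in every route group — no reversal.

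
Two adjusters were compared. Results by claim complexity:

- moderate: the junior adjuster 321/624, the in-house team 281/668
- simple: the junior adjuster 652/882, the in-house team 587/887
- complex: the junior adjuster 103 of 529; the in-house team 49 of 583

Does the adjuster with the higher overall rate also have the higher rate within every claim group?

Moderate: the junior adjuster 321/624 = 51.4%, the in-house team 281/668 = 42.1% → the junior adjuster
Simple: the junior adjuster 652/882 = 73.9%, the in-house team 587/887 = 66.2% → the junior adjuster
Complex: the junior adjuster 103/529 = 19.5%, the in-house team 49/583 = 8.4% → the junior adjuster
Overall: the junior adjuster 1076/2035 = 52.9%, the in-house team 917/2138 = 42.9% → the junior adjuster
The junior adjuster wins overall and in every claim group — no reversal.

Yes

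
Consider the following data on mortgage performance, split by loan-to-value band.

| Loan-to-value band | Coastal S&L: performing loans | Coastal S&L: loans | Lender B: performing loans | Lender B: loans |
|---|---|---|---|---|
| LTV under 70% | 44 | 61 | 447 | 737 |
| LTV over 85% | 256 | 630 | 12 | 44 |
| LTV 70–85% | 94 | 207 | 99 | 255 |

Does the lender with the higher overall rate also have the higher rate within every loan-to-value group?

No

LTV under 70%: Coastal S&L 44/61 = 72.1%, Lender B 447/737 = 60.7% → Coastal S&L
LTV over 85%: Coastal S&L 256/630 = 40.6%, Lender B 12/44 = 27.3% → Coastal S&L
LTV 70–85%: Coastal S&L 94/207 = 45.4%, Lender B 99/255 = 38.8% → Coastal S&L
Overall: Coastal S&L 394/898 = 43.9%, Lender B 558/1036 = 53.9% → Lender B
Coastal S&L wins each loan-to-value group but Lender B wins overall — the comparison reverses. Coastal S&L's loans skew toward LTV over 85%, which has a lower base rate.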